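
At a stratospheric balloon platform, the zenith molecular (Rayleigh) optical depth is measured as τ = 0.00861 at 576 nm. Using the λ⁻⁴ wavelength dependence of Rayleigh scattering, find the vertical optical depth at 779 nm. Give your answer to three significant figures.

0.00257

τ(779 nm) = τ(576 nm) × (576/779)⁴ = 0.00861 × (0.7394)⁴ = 0.00861 × 0.2989 = 0.0026.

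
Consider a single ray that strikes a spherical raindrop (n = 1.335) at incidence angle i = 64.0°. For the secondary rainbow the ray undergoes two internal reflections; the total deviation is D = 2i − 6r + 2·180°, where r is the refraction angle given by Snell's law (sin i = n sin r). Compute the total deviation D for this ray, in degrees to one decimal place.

sin r = sin 64.0° / 1.335 = 0.8988/1.335 = 0.6733; r = 42.32°.
D = 2·64.0° − 6·42.32° + 2·180° = 128.00° − 253.91° + 360° = 234.09°.

234.1°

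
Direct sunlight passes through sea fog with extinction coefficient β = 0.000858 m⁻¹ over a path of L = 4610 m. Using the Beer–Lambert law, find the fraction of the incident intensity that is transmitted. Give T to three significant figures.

0.0192

τ = β·L = 0.000858 × 4610 = 3.9554.
T = exp(−3.9554) = 0.0192.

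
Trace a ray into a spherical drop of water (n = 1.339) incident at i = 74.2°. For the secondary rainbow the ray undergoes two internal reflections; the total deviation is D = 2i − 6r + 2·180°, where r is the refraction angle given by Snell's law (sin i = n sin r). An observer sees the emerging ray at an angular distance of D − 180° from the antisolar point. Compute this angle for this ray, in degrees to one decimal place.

52.8°

sin r = sin 74.2° / 1.339 = 0.9622/1.339 = 0.7186; r = 45.94°.
D = 2·74.2° − 6·45.94° + 2·180° = 148.40° − 275.64° + 360° = 232.76°.
Angle from antisolar point = D − 180° = 52.76°.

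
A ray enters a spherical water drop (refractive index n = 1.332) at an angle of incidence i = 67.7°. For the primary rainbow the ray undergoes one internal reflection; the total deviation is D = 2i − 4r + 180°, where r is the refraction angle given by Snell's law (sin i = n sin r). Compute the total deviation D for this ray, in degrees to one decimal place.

139.4°

sin r = sin 67.7° / 1.332 = 0.9252/1.332 = 0.6946; r = 44.00°.
D = 2·67.7° − 4·44.00° + 180° = 135.40° − 175.98° + 180° = 139.42°.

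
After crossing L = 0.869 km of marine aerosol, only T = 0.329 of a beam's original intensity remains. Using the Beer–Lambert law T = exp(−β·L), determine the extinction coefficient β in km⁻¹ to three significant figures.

Beer–Lambert: T = exp(−βL) ⇒ β = −ln(T)/L = −ln(0.329)/0.869 = 1.1117/0.869 = 1.279 km⁻¹.

1.28 km⁻¹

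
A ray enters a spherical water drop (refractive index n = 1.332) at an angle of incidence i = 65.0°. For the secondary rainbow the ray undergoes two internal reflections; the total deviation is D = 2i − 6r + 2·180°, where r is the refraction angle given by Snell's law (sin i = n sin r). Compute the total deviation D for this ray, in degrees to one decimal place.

232.7°

sin r = sin 65.0° / 1.332 = 0.9063/1.332 = 0.6804; r = 42.88°.
D = 2·65.0° − 6·42.88° + 2·180° = 130.00° − 257.25° + 360° = 232.75°.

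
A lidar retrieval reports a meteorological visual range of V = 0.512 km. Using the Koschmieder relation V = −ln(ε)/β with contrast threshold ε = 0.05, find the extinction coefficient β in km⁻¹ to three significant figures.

β = −ln(0.05) / V = 2.996 / 0.512 = 5.8510 km⁻¹.

5.85 km⁻¹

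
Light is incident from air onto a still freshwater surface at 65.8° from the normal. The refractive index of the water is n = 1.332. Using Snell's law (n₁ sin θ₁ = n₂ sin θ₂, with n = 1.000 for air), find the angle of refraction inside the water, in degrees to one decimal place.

43.2°

Snell: sin θ_r = sin θ_i / n = sin 65.8° / 1.332 = 0.9121 / 1.332 = 0.6848.
θ_r = arcsin(0.6848) = 43.22°.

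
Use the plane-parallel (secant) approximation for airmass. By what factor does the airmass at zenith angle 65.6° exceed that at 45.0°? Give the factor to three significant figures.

X(65.6°)/X(45.0°) = sec 65.6° / sec 45.0° = cos 45.0° / cos 65.6° = 0.7071/0.4131 = 1.7117.

1.71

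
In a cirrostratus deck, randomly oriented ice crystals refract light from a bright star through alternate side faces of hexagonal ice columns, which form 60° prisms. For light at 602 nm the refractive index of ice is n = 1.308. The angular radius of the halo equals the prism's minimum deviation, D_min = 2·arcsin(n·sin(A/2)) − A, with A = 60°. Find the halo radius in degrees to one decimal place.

21.7°

n·sin(A/2) = 1.308 × sin 30° = 1.308 × 0.5000 = 0.6540.
D_min = 2·arcsin(0.6540) − 60° = 2 × 40.844° − 60° = 21.688°.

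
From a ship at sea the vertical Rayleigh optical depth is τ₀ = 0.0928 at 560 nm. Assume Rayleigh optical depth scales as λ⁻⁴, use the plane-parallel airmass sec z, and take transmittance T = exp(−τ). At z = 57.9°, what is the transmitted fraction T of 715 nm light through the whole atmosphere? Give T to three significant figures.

sec 57.9° = 1.8818.
τ = 0.0928 × (560/715)⁴ × 1.8818 = 0.0928 × 0.3763 × 1.8818 = 0.0657.
T = exp(−0.0657) = 0.9364.

0.936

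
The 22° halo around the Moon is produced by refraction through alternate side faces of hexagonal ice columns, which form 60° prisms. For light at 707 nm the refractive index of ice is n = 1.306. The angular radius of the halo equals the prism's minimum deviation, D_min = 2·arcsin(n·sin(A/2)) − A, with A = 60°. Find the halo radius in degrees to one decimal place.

n·sin(A/2) = 1.306 × sin 30° = 1.306 × 0.5000 = 0.6530.
D_min = 2·arcsin(0.6530) − 60° = 2 × 40.768° − 60° = 21.536°.

21.5°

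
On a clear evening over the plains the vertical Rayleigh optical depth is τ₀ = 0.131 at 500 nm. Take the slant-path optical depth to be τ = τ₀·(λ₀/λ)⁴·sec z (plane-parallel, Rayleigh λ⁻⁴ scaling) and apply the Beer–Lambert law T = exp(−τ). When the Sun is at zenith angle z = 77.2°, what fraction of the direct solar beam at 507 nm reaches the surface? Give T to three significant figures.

sec 77.2° = 4.5137.
τ = 0.131 × (500/507)⁴ × 4.5137 = 0.131 × 0.9459 × 4.5137 = 0.5593.
T = exp(−0.5593) = 0.5716.

0.572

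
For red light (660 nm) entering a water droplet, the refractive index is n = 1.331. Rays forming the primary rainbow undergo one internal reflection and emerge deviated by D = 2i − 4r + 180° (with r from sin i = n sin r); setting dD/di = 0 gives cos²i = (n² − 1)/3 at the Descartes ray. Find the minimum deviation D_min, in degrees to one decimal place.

137.6°

cos²i = (1.77156 − 1)/3 = 0.25719; i = arccos(0.50714) = 59.527°.
sin r = sin 59.527°/1.331 = 0.64753; r = 40.356°.
D_min = 2·59.527° − 4·40.356° + 180° = 137.630°.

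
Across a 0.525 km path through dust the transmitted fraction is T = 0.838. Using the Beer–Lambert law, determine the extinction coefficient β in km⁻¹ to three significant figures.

0.337 km⁻¹

Beer–Lambert: T = exp(−βL) ⇒ β = −ln(T)/L = −ln(0.838)/0.525 = 0.1767/0.525 = 0.3366 km⁻¹.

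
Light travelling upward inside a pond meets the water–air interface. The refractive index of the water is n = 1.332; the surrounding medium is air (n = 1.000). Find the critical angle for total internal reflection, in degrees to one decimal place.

sin θ_c = n_air / n = 1.000 / 1.332 = 0.7508.
θ_c = arcsin(0.7508) = 48.66°.

48.7°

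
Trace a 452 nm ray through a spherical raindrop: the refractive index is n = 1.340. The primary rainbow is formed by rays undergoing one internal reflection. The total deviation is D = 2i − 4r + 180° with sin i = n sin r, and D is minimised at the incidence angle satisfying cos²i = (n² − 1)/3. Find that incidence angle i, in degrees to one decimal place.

cos²i = (1.340² − 1)/3 = (1.79560 − 1)/3 = 0.26520.
cos i = 0.51498, so i = 59.004°.

59.0°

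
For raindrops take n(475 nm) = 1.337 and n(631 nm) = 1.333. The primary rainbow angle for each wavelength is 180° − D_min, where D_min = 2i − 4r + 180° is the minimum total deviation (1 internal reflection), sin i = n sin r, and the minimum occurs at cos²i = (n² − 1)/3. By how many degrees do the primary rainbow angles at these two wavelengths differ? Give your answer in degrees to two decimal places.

At 475 nm (n = 1.337): cos²i = 0.26252 → i = 59.178°, r = 39.964°, D_min = 138.500°, rainbow angle = 41.500°.
At 631 nm (n = 1.333): cos²i = 0.25896 → i = 59.410°, r = 40.225°, D_min = 137.922°, rainbow angle = 42.078°.
Angular width = |41.500° − 42.078°| = 0.578°.

0.58°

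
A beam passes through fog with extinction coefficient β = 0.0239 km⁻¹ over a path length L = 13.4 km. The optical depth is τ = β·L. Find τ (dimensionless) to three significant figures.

τ = β·L = 0.0239 × 13.4 = 0.3203.

0.320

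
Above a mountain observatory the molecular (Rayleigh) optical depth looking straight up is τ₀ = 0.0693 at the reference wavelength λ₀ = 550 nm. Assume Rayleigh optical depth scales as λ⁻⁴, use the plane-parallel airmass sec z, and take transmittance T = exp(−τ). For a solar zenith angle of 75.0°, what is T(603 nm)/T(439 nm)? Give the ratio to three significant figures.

Airmass: sec 75.0° = 3.8637.
τ(603 nm) = 0.0693 × (550/603)⁴ × 3.8637 = 0.0693 × 0.6921 × 3.8637 = 0.1853.
τ(439 nm) = 0.0693 × (550/439)⁴ × 3.8637 = 0.0693 × 2.4637 × 3.8637 = 0.6597.
T(603)/T(439) = exp(τ_B − τ_A) = exp(0.4744) = 1.6070.

1.61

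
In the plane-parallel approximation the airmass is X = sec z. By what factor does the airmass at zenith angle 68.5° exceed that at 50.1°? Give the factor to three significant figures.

X(68.5°)/X(50.1°) = sec 68.5° / sec 50.1° = cos 50.1° / cos 68.5° = 0.6414/0.3665 = 1.7502.

1.75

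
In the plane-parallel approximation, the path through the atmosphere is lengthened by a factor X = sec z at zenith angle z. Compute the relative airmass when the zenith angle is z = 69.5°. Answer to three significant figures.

2.86

X = sec z = 1/cos 69.5° = 1/0.3502 = 2.8555.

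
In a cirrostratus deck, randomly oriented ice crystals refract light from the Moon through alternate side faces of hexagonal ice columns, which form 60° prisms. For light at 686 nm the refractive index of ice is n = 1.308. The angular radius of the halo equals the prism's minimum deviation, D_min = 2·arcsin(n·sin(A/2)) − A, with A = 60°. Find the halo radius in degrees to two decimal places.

21.69°

n·sin(A/2) = 1.308 × sin 30° = 1.308 × 0.5000 = 0.6540.
D_min = 2·arcsin(0.6540) − 60° = 2 × 40.844° − 60° = 21.688°.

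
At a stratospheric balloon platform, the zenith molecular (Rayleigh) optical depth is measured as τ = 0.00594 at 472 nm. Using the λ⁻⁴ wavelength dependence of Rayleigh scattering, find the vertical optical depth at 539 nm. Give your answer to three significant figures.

0.00349

τ(539 nm) = τ(472 nm) × (472/539)⁴ = 0.00594 × (0.8757)⁴ = 0.00594 × 0.5880 = 0.0035.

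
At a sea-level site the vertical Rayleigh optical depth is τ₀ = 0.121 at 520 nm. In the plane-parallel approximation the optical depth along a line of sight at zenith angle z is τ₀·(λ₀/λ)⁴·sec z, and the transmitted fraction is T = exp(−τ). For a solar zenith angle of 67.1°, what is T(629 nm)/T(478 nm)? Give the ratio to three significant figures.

Airmass: sec 67.1° = 2.5699.
τ(629 nm) = 0.121 × (520/629)⁴ × 2.5699 = 0.121 × 0.4671 × 2.5699 = 0.1452.
τ(478 nm) = 0.121 × (520/478)⁴ × 2.5699 = 0.121 × 1.4006 × 2.5699 = 0.4355.
T(629)/T(478) = exp(τ_B − τ_A) = exp(0.2903) = 1.3368.

1.34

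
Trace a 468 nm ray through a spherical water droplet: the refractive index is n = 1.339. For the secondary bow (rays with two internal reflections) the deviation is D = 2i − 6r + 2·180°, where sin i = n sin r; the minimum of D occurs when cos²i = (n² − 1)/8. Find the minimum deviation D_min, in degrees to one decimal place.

232.5°

cos²i = (1.79292 − 1)/8 = 0.09912; i = arccos(0.31483) = 71.650°.
sin r = sin 71.650°/1.339 = 0.70885; r = 45.141°.
D_min = 2·71.650° − 6·45.141° + 360° = 232.451°.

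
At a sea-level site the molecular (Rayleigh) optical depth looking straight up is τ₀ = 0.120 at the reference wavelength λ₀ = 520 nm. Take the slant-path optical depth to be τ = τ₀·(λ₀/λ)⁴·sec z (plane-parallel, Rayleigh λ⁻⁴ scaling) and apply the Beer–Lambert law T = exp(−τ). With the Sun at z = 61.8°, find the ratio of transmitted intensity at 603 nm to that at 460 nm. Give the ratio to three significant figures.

Airmass: sec 61.8° = 2.1162.
τ(603 nm) = 0.120 × (520/603)⁴ × 2.1162 = 0.120 × 0.5530 × 2.1162 = 0.1404.
τ(460 nm) = 0.120 × (520/460)⁴ × 2.1162 = 0.120 × 1.6330 × 2.1162 = 0.4147.
T(603)/T(460) = exp(τ_B − τ_A) = exp(0.2742) = 1.3155.

1.32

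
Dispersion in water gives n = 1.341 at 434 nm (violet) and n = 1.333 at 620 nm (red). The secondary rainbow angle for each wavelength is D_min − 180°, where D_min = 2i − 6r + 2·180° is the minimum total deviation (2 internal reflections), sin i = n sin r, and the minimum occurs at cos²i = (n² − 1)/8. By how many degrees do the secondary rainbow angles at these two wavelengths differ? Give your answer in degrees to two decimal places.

2.08°

At 434 nm (n = 1.341): cos²i = 0.09979 → i = 71.586°, r = 45.034°, D_min = 232.966°, rainbow angle = 52.966°.
At 620 nm (n = 1.333): cos²i = 0.09711 → i = 71.843°, r = 45.466°, D_min = 230.891°, rainbow angle = 50.891°.
Angular width = |52.966° − 50.891°| = 2.075°.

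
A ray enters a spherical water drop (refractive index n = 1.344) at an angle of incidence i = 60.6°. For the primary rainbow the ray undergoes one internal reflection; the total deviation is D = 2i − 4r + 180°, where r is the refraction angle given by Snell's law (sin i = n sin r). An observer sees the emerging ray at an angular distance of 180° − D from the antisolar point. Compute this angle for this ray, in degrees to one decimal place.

sin r = sin 60.6° / 1.344 = 0.8712/1.344 = 0.6482; r = 40.41°.
D = 2·60.6° − 4·40.41° + 180° = 121.20° − 161.63° + 180° = 139.57°.
Angle from antisolar point = 180° − D = 40.43°.

40.4°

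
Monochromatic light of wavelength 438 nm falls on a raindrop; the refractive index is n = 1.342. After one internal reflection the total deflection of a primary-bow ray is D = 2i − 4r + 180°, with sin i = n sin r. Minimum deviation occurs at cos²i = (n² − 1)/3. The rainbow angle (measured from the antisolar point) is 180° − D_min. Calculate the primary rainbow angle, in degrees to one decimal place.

40.8°

cos²i = (1.80096 − 1)/3 = 0.26699; i = arccos(0.51671) = 58.888°.
sin r = sin 58.888°/1.342 = 0.63797; r = 39.641°.
D_min = 2·58.888° − 4·39.641° + 180° = 139.213°.
Rainbow angle = 180° − D_min = 40.787°.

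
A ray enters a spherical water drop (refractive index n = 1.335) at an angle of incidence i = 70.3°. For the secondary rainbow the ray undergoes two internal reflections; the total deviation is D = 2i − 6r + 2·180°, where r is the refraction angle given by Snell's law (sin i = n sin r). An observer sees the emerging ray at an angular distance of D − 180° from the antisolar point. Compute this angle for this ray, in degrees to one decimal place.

sin r = sin 70.3° / 1.335 = 0.9415/1.335 = 0.7052; r = 44.85°.
D = 2·70.3° − 6·44.85° + 2·180° = 140.60° − 269.08° + 360° = 231.52°.
Angle from antisolar point = D − 180° = 51.52°.

51.5°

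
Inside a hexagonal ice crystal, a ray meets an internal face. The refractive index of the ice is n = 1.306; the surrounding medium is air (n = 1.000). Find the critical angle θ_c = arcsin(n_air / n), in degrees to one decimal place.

50.0°

sin θ_c = n_air / n = 1.000 / 1.306 = 0.7657.
θ_c = arcsin(0.7657) = 49.97°.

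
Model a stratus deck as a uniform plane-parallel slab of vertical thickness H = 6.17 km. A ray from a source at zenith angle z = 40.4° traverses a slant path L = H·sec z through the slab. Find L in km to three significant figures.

8.10 km

sec z = 1/cos 40.4° = 1.3131.
L = 6.17 × 1.3131 = 8.102 km.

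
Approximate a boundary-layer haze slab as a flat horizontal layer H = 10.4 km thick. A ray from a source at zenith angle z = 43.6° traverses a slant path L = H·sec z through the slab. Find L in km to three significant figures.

14.4 km

sec z = 1/cos 43.6° = 1.3809.
L = 10.4 × 1.3809 = 14.361 km.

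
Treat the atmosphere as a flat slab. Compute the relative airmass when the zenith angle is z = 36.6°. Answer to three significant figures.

X = sec z = 1/cos 36.6° = 1/0.8028 = 1.2456.

1.25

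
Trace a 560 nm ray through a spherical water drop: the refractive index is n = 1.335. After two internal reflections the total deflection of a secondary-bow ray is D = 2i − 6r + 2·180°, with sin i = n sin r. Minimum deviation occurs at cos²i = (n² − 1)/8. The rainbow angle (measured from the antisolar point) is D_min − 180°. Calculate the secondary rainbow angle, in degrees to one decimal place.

cos²i = (1.78222 − 1)/8 = 0.09778; i = arccos(0.31269) = 71.778°.
sin r = sin 71.778°/1.335 = 0.71150; r = 45.357°.
D_min = 2·71.778° − 6·45.357° + 360° = 231.414°.
Rainbow angle = D_min − 180° = 51.414°.

51.4°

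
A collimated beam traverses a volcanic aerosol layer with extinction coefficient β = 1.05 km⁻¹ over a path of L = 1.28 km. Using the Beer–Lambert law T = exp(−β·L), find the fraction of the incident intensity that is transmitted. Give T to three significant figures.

0.261

τ = β·L = 1.05 × 1.28 = 1.3440.
T = exp(−1.3440) = 0.2608.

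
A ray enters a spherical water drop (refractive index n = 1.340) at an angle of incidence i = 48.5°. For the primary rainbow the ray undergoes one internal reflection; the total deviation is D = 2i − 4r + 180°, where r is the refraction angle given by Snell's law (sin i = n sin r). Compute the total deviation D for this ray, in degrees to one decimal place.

141.1°

sin r = sin 48.5° / 1.340 = 0.7490/1.340 = 0.5589; r = 33.98°.
D = 2·48.5° − 4·33.98° + 180° = 97.00° − 135.93° + 180° = 141.07°.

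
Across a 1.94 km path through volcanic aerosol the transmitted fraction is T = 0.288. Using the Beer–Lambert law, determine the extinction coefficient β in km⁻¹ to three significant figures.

0.642 km⁻¹

Beer–Lambert: T = exp(−βL) ⇒ β = −ln(T)/L = −ln(0.288)/1.94 = 1.2448/1.94 = 0.6416 km⁻¹.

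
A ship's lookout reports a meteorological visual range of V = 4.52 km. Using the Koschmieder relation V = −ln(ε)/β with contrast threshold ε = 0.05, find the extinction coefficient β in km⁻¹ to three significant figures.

β = −ln(0.05) / V = 2.996 / 4.52 = 0.6628 km⁻¹.

0.663 km⁻¹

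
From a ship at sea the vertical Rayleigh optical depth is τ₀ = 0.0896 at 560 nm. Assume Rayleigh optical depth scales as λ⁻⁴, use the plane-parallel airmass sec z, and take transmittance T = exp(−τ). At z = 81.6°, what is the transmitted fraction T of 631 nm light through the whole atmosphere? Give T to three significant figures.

0.684

sec 81.6° = 6.8454.
τ = 0.0896 × (560/631)⁴ × 6.8454 = 0.0896 × 0.6203 × 6.8454 = 0.3805.
T = exp(−0.3805) = 0.6835.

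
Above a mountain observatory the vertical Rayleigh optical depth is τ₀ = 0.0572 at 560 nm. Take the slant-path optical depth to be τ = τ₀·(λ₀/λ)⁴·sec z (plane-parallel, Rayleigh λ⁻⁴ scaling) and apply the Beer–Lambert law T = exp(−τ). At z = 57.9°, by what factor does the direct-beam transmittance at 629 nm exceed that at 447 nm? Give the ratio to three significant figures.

Airmass: sec 57.9° = 1.8818.
τ(629 nm) = 0.0572 × (560/629)⁴ × 1.8818 = 0.0572 × 0.6283 × 1.8818 = 0.0676.
τ(447 nm) = 0.0572 × (560/447)⁴ × 1.8818 = 0.0572 × 2.4633 × 1.8818 = 0.2652.
T(629)/T(447) = exp(τ_B − τ_A) = exp(0.1975) = 1.2184.

1.22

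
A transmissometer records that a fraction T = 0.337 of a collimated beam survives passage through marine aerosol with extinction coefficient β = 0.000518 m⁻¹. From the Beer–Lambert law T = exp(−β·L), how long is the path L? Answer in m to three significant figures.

Beer–Lambert: T = exp(−βL) ⇒ L = −ln(T)/β = −ln(0.337)/0.000518 = 1.0877/0.000518 = 2100 m.

2100 m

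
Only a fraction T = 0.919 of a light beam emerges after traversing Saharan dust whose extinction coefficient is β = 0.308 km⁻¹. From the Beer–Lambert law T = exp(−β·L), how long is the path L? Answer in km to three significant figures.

0.274 km

Beer–Lambert: T = exp(−βL) ⇒ L = −ln(T)/β = −ln(0.919)/0.308 = 0.0845/0.308 = 0.2743 km.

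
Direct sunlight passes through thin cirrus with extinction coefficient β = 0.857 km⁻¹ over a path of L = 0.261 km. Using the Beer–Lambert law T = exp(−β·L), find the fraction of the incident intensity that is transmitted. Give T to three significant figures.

0.800

τ = β·L = 0.857 × 0.261 = 0.2237.
T = exp(−0.2237) = 0.7996.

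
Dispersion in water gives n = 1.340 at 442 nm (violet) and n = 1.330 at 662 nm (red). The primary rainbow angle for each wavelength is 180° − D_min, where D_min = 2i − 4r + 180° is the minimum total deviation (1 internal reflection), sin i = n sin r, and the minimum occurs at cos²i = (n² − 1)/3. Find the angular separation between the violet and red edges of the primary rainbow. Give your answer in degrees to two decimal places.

1.45°

At 442 nm (n = 1.340): cos²i = 0.26520 → i = 59.004°, r = 39.770°, D_min = 138.929°, rainbow angle = 41.071°.
At 662 nm (n = 1.330): cos²i = 0.25630 → i = 59.585°, r = 40.422°, D_min = 137.484°, rainbow angle = 42.516°.
Angular width = |41.071° − 42.516°| = 1.445°.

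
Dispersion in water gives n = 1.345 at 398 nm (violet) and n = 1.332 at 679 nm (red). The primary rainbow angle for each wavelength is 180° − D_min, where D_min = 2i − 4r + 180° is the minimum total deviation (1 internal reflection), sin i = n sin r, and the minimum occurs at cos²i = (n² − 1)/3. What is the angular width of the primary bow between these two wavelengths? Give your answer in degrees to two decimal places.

1.86°

At 398 nm (n = 1.345): cos²i = 0.26967 → i = 58.715°, r = 39.448°, D_min = 139.635°, rainbow angle = 40.365°.
At 679 nm (n = 1.332): cos²i = 0.25807 → i = 59.469°, r = 40.290°, D_min = 137.776°, rainbow angle = 42.224°.
Angular width = |40.365° − 42.224°| = 1.859°.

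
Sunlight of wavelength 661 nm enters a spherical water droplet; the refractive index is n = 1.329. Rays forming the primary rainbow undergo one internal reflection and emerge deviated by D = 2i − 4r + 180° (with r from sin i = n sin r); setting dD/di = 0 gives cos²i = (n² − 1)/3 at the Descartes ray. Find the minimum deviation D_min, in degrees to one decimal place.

137.3°

cos²i = (1.76624 − 1)/3 = 0.25541; i = arccos(0.50538) = 59.643°.
sin r = sin 59.643°/1.329 = 0.64928; r = 40.487°.
D_min = 2·59.643° − 4·40.487° + 180° = 137.337°.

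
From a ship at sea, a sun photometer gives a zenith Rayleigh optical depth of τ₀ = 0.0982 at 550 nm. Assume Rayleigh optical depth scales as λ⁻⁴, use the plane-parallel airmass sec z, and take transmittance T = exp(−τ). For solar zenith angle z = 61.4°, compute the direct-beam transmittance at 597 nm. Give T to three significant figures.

sec 61.4° = 2.0890.
τ = 0.0982 × (550/597)⁴ × 2.0890 = 0.0982 × 0.7204 × 2.0890 = 0.1478.
T = exp(−0.1478) = 0.8626.

0.863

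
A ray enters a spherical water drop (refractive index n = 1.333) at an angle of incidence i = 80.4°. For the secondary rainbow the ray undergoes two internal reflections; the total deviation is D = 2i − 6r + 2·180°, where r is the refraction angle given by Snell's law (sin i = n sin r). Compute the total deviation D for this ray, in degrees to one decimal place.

234.6°

sin r = sin 80.4° / 1.333 = 0.9860/1.333 = 0.7397; r = 47.70°.
D = 2·80.4° − 6·47.70° + 2·180° = 160.80° − 286.23° + 360° = 234.57°.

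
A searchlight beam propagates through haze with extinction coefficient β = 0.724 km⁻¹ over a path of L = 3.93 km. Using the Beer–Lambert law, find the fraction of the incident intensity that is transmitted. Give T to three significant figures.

0.0581

τ = β·L = 0.724 × 3.93 = 2.8453.
T = exp(−2.8453) = 0.0581.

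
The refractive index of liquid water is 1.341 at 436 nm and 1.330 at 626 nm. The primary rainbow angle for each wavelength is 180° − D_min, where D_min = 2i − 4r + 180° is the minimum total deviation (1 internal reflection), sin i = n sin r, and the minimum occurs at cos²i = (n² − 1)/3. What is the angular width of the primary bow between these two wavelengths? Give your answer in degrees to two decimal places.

At 436 nm (n = 1.341): cos²i = 0.26609 → i = 58.946°, r = 39.705°, D_min = 139.071°, rainbow angle = 40.929°.
At 626 nm (n = 1.330): cos²i = 0.25630 → i = 59.585°, r = 40.422°, D_min = 137.484°, rainbow angle = 42.516°.
Angular width = |40.929° − 42.516°| = 1.588°.

1.59°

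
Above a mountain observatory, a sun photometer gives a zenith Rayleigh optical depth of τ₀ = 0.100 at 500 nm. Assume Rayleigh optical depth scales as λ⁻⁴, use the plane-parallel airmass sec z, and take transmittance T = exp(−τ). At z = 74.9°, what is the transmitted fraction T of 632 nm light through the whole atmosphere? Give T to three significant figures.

sec 74.9° = 3.8387.
τ = 0.100 × (500/632)⁴ × 3.8387 = 0.100 × 0.3918 × 3.8387 = 0.1504.
T = exp(−0.1504) = 0.8604.

0.860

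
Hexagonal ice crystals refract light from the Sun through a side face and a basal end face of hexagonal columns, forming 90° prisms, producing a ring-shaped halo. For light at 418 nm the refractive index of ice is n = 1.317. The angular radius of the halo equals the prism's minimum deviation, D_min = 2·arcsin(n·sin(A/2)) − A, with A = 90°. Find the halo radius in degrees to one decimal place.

47.3°

n·sin(A/2) = 1.317 × sin 45° = 1.317 × 0.7071 = 0.9313.
D_min = 2·arcsin(0.9313) − 90° = 2 × 68.632° − 90° = 47.264°.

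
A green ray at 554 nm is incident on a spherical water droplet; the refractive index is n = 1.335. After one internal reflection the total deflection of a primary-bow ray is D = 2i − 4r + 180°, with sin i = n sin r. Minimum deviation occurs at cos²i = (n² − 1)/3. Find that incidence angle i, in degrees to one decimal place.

cos²i = (1.335² − 1)/3 = (1.78222 − 1)/3 = 0.26074.
cos i = 0.51063, so i = 59.294°.

59.3°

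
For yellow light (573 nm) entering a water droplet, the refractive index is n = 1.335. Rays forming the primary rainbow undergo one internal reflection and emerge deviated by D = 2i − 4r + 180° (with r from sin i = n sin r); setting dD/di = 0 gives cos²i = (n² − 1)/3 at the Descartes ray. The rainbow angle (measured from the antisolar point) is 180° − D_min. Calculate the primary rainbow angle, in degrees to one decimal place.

cos²i = (1.78222 − 1)/3 = 0.26074; i = arccos(0.51063) = 59.294°.
sin r = sin 59.294°/1.335 = 0.64405; r = 40.094°.
D_min = 2·59.294° − 4·40.094° + 180° = 138.212°.
Rainbow angle = 180° − D_min = 41.788°.

41.8°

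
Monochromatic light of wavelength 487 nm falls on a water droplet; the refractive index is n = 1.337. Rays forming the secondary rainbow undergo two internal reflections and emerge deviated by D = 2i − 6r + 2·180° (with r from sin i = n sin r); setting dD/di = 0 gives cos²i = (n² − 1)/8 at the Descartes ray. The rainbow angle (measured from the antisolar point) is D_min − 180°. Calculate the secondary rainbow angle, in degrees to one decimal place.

cos²i = (1.78757 − 1)/8 = 0.09845; i = arccos(0.31376) = 71.714°.
sin r = sin 71.714°/1.337 = 0.71017; r = 45.249°.
D_min = 2·71.714° − 6·45.249° + 360° = 231.934°.
Rainbow angle = D_min − 180° = 51.934°.

51.9°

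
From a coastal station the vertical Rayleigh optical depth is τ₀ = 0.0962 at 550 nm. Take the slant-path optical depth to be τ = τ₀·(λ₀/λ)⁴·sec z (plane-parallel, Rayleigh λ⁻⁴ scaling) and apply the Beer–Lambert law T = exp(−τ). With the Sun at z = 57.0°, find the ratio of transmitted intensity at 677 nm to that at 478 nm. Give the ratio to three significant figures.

1.26

Airmass: sec 57.0° = 1.8361.
τ(677 nm) = 0.0962 × (550/677)⁴ × 1.8361 = 0.0962 × 0.4356 × 1.8361 = 0.0769.
τ(478 nm) = 0.0962 × (550/478)⁴ × 1.8361 = 0.0962 × 1.7528 × 1.8361 = 0.3096.
T(677)/T(478) = exp(τ_B − τ_A) = exp(0.2327) = 1.2620.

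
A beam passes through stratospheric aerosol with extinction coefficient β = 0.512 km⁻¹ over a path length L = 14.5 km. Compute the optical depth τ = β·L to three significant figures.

7.42

τ = β·L = 0.512 × 14.5 = 7.4240.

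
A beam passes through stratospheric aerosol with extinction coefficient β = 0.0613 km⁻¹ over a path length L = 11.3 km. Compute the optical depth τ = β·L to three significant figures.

τ = β·L = 0.0613 × 11.3 = 0.6927.

0.693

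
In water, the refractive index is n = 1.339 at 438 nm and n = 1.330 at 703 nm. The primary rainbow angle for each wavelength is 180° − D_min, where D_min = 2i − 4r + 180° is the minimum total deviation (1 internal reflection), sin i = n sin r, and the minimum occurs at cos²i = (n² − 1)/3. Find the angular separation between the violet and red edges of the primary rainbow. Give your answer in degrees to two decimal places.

1.30°

At 438 nm (n = 1.339): cos²i = 0.26431 → i = 59.062°, r = 39.834°, D_min = 138.786°, rainbow angle = 41.214°.
At 703 nm (n = 1.330): cos²i = 0.25630 → i = 59.585°, r = 40.422°, D_min = 137.484°, rainbow angle = 42.516°.
Angular width = |41.214° − 42.516°| = 1.303°.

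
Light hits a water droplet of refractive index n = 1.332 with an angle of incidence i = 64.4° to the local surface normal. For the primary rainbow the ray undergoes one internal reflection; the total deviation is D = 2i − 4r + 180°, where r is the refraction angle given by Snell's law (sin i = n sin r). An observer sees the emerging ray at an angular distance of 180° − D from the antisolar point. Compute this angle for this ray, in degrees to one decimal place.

sin r = sin 64.4° / 1.332 = 0.9018/1.332 = 0.6771; r = 42.61°.
D = 2·64.4° − 4·42.61° + 180° = 128.80° − 170.45° + 180° = 138.35°.
Angle from antisolar point = 180° − D = 41.65°.

41.7°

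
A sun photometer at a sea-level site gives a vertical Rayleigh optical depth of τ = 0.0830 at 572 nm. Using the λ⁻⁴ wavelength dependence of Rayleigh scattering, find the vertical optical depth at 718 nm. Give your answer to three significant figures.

τ(718 nm) = τ(572 nm) × (572/718)⁴ = 0.0830 × (0.7967)⁴ = 0.0830 × 0.4028 = 0.0334.

0.0334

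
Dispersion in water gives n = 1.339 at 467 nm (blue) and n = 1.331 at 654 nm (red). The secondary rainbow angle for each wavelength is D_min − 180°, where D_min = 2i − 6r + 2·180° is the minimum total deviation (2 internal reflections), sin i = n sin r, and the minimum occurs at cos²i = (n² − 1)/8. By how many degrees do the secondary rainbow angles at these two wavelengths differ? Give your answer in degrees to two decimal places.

At 467 nm (n = 1.339): cos²i = 0.09912 → i = 71.650°, r = 45.141°, D_min = 232.451°, rainbow angle = 52.451°.
At 654 nm (n = 1.331): cos²i = 0.09645 → i = 71.907°, r = 45.575°, D_min = 230.365°, rainbow angle = 50.365°.
Angular width = |52.451° − 50.365°| = 2.086°.

2.09°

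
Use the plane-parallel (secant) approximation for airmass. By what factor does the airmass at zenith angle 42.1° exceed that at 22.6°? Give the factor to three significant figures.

1.24

X(42.1°)/X(22.6°) = sec 42.1° / sec 22.6° = cos 22.6° / cos 42.1° = 0.9232/0.7420 = 1.2443.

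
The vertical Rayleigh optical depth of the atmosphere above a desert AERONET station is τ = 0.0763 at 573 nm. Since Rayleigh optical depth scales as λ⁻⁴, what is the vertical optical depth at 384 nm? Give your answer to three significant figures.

0.378

τ(384 nm) = τ(573 nm) × (573/384)⁴ = 0.0763 × (1.4922)⁴ = 0.0763 × 4.9579 = 0.3783.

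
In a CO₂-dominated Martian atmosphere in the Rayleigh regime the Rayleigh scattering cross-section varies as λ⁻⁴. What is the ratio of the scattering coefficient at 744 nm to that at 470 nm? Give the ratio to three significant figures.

0.159

Rayleigh scattering ∝ λ⁻⁴, so the ratio of coefficients is the inverse fourth power of the wavelength ratio.
σ(744)/σ(470) = (470/744)⁴ = (0.6317)⁴ = 0.1593.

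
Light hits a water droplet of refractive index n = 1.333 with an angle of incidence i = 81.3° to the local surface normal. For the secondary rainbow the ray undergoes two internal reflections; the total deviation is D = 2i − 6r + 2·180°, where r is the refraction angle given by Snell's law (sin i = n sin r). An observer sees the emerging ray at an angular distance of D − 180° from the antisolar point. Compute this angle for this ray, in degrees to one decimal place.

sin r = sin 81.3° / 1.333 = 0.9885/1.333 = 0.7416; r = 47.86°.
D = 2·81.3° − 6·47.86° + 2·180° = 162.60° − 287.18° + 360° = 235.42°.
Angle from antisolar point = D − 180° = 55.42°.

55.4°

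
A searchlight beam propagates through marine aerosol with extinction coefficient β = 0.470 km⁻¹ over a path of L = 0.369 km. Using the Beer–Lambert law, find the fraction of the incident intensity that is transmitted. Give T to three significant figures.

0.841

τ = β·L = 0.470 × 0.369 = 0.1734.
T = exp(−0.1734) = 0.8408.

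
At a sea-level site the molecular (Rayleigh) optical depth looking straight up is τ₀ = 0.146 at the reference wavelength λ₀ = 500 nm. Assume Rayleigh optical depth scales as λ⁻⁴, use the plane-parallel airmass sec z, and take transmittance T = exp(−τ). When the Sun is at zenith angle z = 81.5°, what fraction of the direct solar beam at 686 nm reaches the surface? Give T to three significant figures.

0.757

sec 81.5° = 6.7655.
τ = 0.146 × (500/686)⁴ × 6.7655 = 0.146 × 0.2822 × 6.7655 = 0.2788.
T = exp(−0.2788) = 0.7567.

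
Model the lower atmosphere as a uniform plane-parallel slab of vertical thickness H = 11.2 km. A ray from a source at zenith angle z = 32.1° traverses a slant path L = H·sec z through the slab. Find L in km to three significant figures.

sec z = 1/cos 32.1° = 1.1805.
L = 11.2 × 1.1805 = 13.221 km.

13.2 km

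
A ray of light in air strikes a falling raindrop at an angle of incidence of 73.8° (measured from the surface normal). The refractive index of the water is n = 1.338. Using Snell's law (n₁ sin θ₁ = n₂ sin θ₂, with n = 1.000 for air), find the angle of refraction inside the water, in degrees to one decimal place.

45.9°

Snell: sin θ_r = sin θ_i / n = sin 73.8° / 1.338 = 0.9603 / 1.338 = 0.7177.
θ_r = arcsin(0.7177) = 45.87°.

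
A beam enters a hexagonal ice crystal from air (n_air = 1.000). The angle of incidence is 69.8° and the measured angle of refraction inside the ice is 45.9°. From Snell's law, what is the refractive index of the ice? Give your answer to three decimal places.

1.307

n = sin θ_i / sin θ_r = sin 69.8° / sin 45.9° = 0.9385 / 0.7181 = 1.3069.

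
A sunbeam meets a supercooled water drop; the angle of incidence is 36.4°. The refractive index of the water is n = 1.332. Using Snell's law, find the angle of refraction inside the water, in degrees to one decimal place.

26.5°

Snell: sin θ_r = sin θ_i / n = sin 36.4° / 1.332 = 0.5934 / 1.332 = 0.4455.
θ_r = arcsin(0.4455) = 26.46°.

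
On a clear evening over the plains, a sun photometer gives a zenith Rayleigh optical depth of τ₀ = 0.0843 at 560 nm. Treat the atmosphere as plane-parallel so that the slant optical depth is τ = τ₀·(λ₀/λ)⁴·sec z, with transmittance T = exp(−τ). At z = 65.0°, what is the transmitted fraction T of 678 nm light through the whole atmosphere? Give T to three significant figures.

0.911

sec 65.0° = 2.3662.
τ = 0.0843 × (560/678)⁴ × 2.3662 = 0.0843 × 0.4654 × 2.3662 = 0.0928.
T = exp(−0.0928) = 0.9113.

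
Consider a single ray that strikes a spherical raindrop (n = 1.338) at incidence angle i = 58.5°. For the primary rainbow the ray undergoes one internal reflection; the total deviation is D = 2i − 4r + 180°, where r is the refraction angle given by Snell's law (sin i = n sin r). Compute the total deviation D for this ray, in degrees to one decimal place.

138.7°

sin r = sin 58.5° / 1.338 = 0.8526/1.338 = 0.6372; r = 39.59°.
D = 2·58.5° − 4·39.59° + 180° = 117.00° − 158.35° + 180° = 138.65°.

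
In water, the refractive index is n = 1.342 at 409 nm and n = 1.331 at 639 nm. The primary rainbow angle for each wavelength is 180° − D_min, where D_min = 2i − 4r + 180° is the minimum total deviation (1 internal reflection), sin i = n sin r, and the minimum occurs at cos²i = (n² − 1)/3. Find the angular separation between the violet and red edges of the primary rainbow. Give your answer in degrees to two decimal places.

1.58°

At 409 nm (n = 1.342): cos²i = 0.26699 → i = 58.888°, r = 39.641°, D_min = 139.213°, rainbow angle = 40.787°.
At 639 nm (n = 1.331): cos²i = 0.25719 → i = 59.527°, r = 40.356°, D_min = 137.630°, rainbow angle = 42.370°.
Angular width = |40.787° − 42.370°| = 1.583°.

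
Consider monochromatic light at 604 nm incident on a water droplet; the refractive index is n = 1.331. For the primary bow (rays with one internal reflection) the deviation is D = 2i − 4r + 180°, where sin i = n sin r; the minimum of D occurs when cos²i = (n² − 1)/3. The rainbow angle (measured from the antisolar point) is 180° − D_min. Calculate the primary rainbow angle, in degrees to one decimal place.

cos²i = (1.77156 − 1)/3 = 0.25719; i = arccos(0.50714) = 59.527°.
sin r = sin 59.527°/1.331 = 0.64753; r = 40.356°.
D_min = 2·59.527° − 4·40.356° + 180° = 137.630°.
Rainbow angle = 180° − D_min = 42.370°.

42.4°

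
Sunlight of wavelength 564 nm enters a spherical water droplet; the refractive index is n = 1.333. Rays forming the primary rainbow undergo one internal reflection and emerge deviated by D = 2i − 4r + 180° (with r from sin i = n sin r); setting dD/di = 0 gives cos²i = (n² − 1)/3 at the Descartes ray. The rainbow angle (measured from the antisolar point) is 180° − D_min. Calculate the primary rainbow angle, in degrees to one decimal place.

42.1°

cos²i = (1.77689 − 1)/3 = 0.25896; i = arccos(0.50888) = 59.410°.
sin r = sin 59.410°/1.333 = 0.64579; r = 40.225°.
D_min = 2·59.410° − 4·40.225° + 180° = 137.922°.
Rainbow angle = 180° − D_min = 42.078°.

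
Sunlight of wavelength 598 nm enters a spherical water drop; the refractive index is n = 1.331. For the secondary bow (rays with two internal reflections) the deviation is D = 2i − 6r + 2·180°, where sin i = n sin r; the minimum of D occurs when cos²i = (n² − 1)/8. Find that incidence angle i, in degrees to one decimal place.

cos²i = (1.331² − 1)/8 = (1.77156 − 1)/8 = 0.09645.
cos i = 0.31056, so i = 71.907°.

71.9°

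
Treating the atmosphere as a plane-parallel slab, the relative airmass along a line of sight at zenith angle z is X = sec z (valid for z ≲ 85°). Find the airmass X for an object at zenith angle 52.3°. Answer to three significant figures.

1.64

X = sec z = 1/cos 52.3° = 1/0.6115 = 1.6353.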